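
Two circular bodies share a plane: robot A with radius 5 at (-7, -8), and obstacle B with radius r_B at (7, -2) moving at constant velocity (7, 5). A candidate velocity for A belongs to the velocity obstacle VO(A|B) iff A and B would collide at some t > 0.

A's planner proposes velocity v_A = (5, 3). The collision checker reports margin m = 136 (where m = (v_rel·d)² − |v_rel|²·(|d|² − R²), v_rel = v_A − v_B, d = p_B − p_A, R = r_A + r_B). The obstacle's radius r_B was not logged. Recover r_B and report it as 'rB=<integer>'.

m = 136
d = (14, 6);  v_rel = (-2, -2),  |v_rel|² = 8
v_rel×d = (-2)·(6) − (-2)·(14) = 16
since m = R²·8 − 16²:  R² = (256 + 136) / 8 = 49
R = √49 = 7  ⇒  r_B = 7 − 5 = 2

rB=2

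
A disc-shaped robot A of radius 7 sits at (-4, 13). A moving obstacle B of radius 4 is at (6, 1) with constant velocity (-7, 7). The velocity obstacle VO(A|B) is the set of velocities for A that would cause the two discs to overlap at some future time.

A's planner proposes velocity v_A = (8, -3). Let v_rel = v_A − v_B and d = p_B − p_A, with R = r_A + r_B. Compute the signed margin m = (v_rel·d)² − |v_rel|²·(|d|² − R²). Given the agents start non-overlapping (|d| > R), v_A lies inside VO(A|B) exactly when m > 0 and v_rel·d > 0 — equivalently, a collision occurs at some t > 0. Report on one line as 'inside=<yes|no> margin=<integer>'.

d = (10, -12),  |d|² = 244;  R = 7+4 = 11,  c = 244−11² = 123
v_rel = (15, -10),  |v_rel|² = 325;  v_rel·d = (15)·(10) + (-10)·(-12) = 270
325·t² − 540·t + 123 = 0  ⇒  m = 270² − 325·123 = 32925
m = 32925 > 0,  v_rel·d = 270 > 0  ⇒  inside

inside=yes margin=32925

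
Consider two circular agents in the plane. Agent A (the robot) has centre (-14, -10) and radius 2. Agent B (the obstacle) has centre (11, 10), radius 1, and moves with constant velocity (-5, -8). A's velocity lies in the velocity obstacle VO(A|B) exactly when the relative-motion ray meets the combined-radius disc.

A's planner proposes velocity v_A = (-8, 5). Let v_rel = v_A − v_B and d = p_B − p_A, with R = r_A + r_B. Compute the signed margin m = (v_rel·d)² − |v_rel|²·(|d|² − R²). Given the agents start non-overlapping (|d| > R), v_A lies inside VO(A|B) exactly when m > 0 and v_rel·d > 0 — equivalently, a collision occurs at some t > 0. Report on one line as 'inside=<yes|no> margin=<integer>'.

d = (25, 20),  |d|² = 1025;  R = 2+1 = 3,  c = 1025−3² = 1016
v_rel = (-3, 13),  |v_rel|² = 178;  v_rel·d = (-3)·(25) + (13)·(20) = 185
178·t² − 370·t + 1016 = 0  ⇒  m = 185² − 178·1016 = -146623
m = -146623 < 0,  v_rel·d = 185 > 0  ⇒  outside

inside=no margin=-146623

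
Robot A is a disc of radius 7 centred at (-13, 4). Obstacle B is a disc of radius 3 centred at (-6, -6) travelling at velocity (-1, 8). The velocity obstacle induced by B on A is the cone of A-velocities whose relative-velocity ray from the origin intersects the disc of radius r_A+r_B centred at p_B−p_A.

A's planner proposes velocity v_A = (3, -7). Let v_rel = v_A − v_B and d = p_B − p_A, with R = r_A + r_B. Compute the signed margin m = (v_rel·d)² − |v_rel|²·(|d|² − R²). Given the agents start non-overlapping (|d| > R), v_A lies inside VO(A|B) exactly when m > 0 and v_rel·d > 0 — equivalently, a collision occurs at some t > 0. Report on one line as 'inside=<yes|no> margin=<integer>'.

d = (7, -10),  |d|² = 149;  R = 7+3 = 10,  c = 149−10² = 49
v_rel = (4, -15),  |v_rel|² = 241;  v_rel·d = (4)·(7) + (-15)·(-10) = 178
241·t² − 356·t + 49 = 0  ⇒  m = 178² − 241·49 = 19875
m = 19875 > 0,  v_rel·d = 178 > 0  ⇒  inside

inside=yes margin=19875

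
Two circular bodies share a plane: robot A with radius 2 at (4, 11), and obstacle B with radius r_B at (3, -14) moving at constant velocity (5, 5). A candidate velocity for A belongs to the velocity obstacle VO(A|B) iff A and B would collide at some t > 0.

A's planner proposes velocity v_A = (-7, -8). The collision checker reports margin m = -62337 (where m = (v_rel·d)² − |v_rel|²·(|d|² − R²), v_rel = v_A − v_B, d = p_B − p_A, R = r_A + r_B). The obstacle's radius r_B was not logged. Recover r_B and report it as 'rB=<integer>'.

m = -62337
d = (-1, -25);  v_rel = (-12, -13),  |v_rel|² = 313
v_rel×d = (-12)·(-25) − (-13)·(-1) = 287
since m = R²·313 − 287²:  R² = (82369 + -62337) / 313 = 64
R = √64 = 8  ⇒  r_B = 8 − 2 = 6

rB=6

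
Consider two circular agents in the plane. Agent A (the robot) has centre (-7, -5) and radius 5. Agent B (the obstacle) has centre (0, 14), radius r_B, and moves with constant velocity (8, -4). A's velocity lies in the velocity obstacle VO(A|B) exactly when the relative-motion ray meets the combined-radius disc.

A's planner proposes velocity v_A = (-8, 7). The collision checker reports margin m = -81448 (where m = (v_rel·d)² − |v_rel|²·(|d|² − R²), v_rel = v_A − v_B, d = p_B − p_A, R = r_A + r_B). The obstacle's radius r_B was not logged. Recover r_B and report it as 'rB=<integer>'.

m = -81448
d = (7, 19);  v_rel = (-16, 11),  |v_rel|² = 377
v_rel×d = (-16)·(19) − (11)·(7) = -381
since m = R²·377 − (-381)²:  R² = (145161 + -81448) / 377 = 169
R = √169 = 13  ⇒  r_B = 13 − 5 = 8

rB=8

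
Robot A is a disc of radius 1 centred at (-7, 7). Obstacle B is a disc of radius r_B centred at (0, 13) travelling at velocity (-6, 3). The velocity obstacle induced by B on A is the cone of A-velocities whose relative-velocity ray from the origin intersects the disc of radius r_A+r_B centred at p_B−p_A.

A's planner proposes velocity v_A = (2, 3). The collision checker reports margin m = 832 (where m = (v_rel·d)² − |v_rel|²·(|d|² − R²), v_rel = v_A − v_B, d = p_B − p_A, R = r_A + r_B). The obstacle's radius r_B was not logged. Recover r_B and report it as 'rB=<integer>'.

m = 832
d = (7, 6);  v_rel = (8, 0),  |v_rel|² = 64
v_rel×d = (8)·(6) − (0)·(7) = 48
since m = R²·64 − 48²:  R² = (2304 + 832) / 64 = 49
R = √49 = 7  ⇒  r_B = 7 − 1 = 6

rB=6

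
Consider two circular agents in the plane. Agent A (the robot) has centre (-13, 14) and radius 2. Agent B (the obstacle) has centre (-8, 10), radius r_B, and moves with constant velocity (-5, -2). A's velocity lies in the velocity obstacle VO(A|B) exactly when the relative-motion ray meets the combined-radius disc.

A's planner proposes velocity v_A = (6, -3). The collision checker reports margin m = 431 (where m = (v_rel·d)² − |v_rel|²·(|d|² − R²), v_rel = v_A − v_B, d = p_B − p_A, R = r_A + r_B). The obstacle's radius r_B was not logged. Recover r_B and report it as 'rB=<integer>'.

m = 431
d = (5, -4);  v_rel = (11, -1),  |v_rel|² = 122
v_rel×d = (11)·(-4) − (-1)·(5) = -39
since m = R²·122 − (-39)²:  R² = (1521 + 431) / 122 = 16
R = √16 = 4  ⇒  r_B = 4 − 2 = 2

rB=2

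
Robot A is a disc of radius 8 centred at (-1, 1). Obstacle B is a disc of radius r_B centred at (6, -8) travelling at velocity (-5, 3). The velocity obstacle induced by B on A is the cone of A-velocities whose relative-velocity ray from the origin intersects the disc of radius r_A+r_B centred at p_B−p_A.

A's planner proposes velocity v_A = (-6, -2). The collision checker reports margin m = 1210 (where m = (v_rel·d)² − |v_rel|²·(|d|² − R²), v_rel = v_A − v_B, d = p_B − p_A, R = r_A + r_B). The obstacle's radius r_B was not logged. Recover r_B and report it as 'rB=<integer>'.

m = 1210
d = (7, -9);  v_rel = (-1, -5),  |v_rel|² = 26
v_rel×d = (-1)·(-9) − (-5)·(7) = 44
since m = R²·26 − 44²:  R² = (1936 + 1210) / 26 = 121
R = √121 = 11  ⇒  r_B = 11 − 8 = 3

rB=3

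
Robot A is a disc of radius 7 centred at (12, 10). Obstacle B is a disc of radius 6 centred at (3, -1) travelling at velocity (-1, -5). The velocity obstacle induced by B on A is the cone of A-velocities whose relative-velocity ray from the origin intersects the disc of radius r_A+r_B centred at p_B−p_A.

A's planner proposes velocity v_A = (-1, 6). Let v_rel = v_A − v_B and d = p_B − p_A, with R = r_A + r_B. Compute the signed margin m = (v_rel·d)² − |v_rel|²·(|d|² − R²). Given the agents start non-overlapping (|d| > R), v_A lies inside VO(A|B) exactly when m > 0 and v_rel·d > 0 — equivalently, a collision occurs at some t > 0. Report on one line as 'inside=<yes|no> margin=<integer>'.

d = (-9, -11),  |d|² = 202;  R = 7+6 = 13,  c = 202−13² = 33
v_rel = (0, 11),  |v_rel|² = 121;  v_rel·d = (0)·(-9) + (11)·(-11) = -121
121·t² + 242·t + 33 = 0  ⇒  m = (-121)² − 121·33 = 10648
m = 10648 > 0,  v_rel·d = -121 < 0  ⇒  outside

inside=no margin=10648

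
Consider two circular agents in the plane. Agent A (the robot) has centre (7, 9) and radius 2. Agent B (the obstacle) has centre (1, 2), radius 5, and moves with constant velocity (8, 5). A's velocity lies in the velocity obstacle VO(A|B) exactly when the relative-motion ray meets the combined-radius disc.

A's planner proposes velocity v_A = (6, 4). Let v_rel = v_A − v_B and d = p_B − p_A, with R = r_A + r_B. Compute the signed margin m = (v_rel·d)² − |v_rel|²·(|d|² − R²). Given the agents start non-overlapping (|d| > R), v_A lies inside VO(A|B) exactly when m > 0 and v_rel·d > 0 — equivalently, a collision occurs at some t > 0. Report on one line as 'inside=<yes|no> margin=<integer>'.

d = (-6, -7),  |d|² = 85;  R = 2+5 = 7,  c = 85−7² = 36
v_rel = (-2, -1),  |v_rel|² = 5;  v_rel·d = (-2)·(-6) + (-1)·(-7) = 19
5·t² − 38·t + 36 = 0  ⇒  m = 19² − 5·36 = 181
m = 181 > 0,  v_rel·d = 19 > 0  ⇒  inside

inside=yes margin=181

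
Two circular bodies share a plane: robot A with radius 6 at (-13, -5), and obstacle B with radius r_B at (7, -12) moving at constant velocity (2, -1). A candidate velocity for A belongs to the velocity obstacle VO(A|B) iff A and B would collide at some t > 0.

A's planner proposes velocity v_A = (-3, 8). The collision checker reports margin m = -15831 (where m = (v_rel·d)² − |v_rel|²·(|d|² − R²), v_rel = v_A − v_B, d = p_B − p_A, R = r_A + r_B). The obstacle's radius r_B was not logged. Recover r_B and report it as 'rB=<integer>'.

m = -15831
d = (20, -7);  v_rel = (-5, 9),  |v_rel|² = 106
v_rel×d = (-5)·(-7) − (9)·(20) = -145
since m = R²·106 − (-145)²:  R² = (21025 + -15831) / 106 = 49
R = √49 = 7  ⇒  r_B = 7 − 6 = 1

rB=1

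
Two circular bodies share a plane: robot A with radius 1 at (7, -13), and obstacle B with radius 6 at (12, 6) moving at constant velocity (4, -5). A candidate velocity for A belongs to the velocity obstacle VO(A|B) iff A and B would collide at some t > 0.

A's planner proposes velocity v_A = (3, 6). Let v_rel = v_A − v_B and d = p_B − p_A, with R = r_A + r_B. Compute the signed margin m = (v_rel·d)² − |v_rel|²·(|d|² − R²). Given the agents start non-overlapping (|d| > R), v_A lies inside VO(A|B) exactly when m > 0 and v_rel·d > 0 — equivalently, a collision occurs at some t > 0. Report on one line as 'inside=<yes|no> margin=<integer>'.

d = (5, 19),  |d|² = 386;  R = 1+6 = 7,  c = 386−7² = 337
v_rel = (-1, 11),  |v_rel|² = 122;  v_rel·d = (-1)·(5) + (11)·(19) = 204
122·t² − 408·t + 337 = 0  ⇒  m = 204² − 122·337 = 502
m = 502 > 0,  v_rel·d = 204 > 0  ⇒  inside

inside=yes margin=502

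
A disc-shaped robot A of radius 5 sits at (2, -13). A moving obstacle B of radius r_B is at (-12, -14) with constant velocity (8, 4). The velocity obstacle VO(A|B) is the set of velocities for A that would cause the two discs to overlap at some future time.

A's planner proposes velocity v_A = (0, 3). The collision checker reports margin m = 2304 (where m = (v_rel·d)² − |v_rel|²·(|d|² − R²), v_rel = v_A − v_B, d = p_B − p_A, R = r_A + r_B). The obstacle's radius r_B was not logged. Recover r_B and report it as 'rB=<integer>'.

m = 2304
d = (-14, -1);  v_rel = (-8, -1),  |v_rel|² = 65
v_rel×d = (-8)·(-1) − (-1)·(-14) = -6
since m = R²·65 − (-6)²:  R² = (36 + 2304) / 65 = 36
R = √36 = 6  ⇒  r_B = 6 − 5 = 1

rB=1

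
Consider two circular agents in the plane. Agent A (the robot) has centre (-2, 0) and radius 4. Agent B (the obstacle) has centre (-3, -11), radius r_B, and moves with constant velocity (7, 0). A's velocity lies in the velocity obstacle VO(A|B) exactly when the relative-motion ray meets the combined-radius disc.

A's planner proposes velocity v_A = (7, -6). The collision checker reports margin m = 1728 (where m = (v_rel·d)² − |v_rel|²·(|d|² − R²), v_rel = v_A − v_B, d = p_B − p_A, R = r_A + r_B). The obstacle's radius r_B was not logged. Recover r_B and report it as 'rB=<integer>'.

m = 1728
d = (-1, -11);  v_rel = (0, -6),  |v_rel|² = 36
v_rel×d = (0)·(-11) − (-6)·(-1) = -6
since m = R²·36 − (-6)²:  R² = (36 + 1728) / 36 = 49
R = √49 = 7  ⇒  r_B = 7 − 4 = 3

rB=3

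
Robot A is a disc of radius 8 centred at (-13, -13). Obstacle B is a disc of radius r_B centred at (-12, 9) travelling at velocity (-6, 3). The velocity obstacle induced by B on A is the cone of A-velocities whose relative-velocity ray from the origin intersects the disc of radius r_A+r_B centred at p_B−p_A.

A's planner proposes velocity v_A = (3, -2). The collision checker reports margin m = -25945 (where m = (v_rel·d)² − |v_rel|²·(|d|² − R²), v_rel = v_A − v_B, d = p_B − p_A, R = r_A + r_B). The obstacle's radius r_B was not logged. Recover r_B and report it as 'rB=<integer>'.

m = -25945
d = (1, 22);  v_rel = (9, -5),  |v_rel|² = 106
v_rel×d = (9)·(22) − (-5)·(1) = 203
since m = R²·106 − 203²:  R² = (41209 + -25945) / 106 = 144
R = √144 = 12  ⇒  r_B = 12 − 8 = 4

rB=4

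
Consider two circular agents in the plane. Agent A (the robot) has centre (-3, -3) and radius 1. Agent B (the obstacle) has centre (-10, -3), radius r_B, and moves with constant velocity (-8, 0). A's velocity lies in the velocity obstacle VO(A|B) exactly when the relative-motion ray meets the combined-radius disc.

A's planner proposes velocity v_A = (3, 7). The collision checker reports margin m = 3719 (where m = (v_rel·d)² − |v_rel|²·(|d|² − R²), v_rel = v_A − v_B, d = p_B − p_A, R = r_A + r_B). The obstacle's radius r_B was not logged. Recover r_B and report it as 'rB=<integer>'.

m = 3719
d = (-7, 0);  v_rel = (11, 7),  |v_rel|² = 170
v_rel×d = (11)·(0) − (7)·(-7) = 49
since m = R²·170 − 49²:  R² = (2401 + 3719) / 170 = 36
R = √36 = 6  ⇒  r_B = 6 − 1 = 5

rB=5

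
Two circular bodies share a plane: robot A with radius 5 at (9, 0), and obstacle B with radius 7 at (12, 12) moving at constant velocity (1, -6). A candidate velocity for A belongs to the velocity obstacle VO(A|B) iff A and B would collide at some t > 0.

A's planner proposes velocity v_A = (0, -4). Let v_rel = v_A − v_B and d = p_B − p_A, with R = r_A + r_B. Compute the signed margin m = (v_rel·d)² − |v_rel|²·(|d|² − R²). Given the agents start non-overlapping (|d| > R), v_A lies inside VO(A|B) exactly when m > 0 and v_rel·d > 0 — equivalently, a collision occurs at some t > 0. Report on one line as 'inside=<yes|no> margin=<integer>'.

d = (3, 12),  |d|² = 153;  R = 5+7 = 12,  c = 153−12² = 9
v_rel = (-1, 2),  |v_rel|² = 5;  v_rel·d = (-1)·(3) + (2)·(12) = 21
5·t² − 42·t + 9 = 0  ⇒  m = 21² − 5·9 = 396
m = 396 > 0,  v_rel·d = 21 > 0  ⇒  inside

inside=yes margin=396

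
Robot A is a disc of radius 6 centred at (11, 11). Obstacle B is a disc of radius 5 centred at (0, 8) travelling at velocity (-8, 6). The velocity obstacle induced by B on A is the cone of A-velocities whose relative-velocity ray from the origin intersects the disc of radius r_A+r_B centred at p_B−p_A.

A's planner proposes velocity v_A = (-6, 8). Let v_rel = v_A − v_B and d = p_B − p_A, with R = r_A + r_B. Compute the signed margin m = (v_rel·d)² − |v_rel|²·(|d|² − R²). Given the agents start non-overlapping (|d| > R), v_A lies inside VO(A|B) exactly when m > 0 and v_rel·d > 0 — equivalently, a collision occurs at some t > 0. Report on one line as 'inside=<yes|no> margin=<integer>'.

d = (-11, -3),  |d|² = 130;  R = 6+5 = 11,  c = 130−11² = 9
v_rel = (2, 2),  |v_rel|² = 8;  v_rel·d = (2)·(-11) + (2)·(-3) = -28
8·t² + 56·t + 9 = 0  ⇒  m = (-28)² − 8·9 = 712
m = 712 > 0,  v_rel·d = -28 < 0  ⇒  outside

inside=no margin=712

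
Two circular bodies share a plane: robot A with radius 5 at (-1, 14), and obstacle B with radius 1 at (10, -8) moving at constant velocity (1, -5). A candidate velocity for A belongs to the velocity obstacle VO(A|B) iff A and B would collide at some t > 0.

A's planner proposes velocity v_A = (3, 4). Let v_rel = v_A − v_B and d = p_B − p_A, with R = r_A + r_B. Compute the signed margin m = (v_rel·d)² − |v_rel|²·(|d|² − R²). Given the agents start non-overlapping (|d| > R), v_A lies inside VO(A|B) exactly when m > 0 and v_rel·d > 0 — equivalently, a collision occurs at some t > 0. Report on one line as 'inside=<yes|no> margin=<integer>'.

d = (11, -22),  |d|² = 605;  R = 5+1 = 6,  c = 605−6² = 569
v_rel = (2, 9),  |v_rel|² = 85;  v_rel·d = (2)·(11) + (9)·(-22) = -176
85·t² + 352·t + 569 = 0  ⇒  m = (-176)² − 85·569 = -17389
m = -17389 < 0,  v_rel·d = -176 < 0  ⇒  outside

inside=no margin=-17389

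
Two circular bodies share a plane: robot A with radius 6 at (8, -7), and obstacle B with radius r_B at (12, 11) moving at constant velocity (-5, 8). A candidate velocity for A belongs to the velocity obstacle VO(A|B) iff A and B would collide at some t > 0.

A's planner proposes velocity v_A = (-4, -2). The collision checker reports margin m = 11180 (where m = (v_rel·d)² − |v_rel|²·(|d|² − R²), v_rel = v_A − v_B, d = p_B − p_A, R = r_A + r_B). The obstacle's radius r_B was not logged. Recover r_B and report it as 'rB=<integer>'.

m = 11180
d = (4, 18);  v_rel = (1, -10),  |v_rel|² = 101
v_rel×d = (1)·(18) − (-10)·(4) = 58
since m = R²·101 − 58²:  R² = (3364 + 11180) / 101 = 144
R = √144 = 12  ⇒  r_B = 12 − 6 = 6

rB=6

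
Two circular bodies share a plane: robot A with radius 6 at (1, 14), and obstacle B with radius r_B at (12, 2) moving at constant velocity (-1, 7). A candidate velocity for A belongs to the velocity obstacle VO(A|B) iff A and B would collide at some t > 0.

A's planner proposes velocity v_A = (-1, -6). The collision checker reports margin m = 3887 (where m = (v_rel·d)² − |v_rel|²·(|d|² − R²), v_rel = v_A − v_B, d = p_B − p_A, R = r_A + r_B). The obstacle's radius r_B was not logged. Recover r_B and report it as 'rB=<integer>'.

m = 3887
d = (11, -12);  v_rel = (0, -13),  |v_rel|² = 169
v_rel×d = (0)·(-12) − (-13)·(11) = 143
since m = R²·169 − 143²:  R² = (20449 + 3887) / 169 = 144
R = √144 = 12  ⇒  r_B = 12 − 6 = 6

rB=6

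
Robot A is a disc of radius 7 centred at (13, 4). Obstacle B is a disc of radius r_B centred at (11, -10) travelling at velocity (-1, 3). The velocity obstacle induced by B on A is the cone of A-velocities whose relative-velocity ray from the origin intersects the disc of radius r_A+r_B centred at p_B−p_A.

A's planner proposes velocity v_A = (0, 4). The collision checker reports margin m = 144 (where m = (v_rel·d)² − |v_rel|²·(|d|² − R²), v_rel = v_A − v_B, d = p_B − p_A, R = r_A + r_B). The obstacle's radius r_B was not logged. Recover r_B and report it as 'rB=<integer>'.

m = 144
d = (-2, -14);  v_rel = (1, 1),  |v_rel|² = 2
v_rel×d = (1)·(-14) − (1)·(-2) = -12
since m = R²·2 − (-12)²:  R² = (144 + 144) / 2 = 144
R = √144 = 12  ⇒  r_B = 12 − 7 = 5

rB=5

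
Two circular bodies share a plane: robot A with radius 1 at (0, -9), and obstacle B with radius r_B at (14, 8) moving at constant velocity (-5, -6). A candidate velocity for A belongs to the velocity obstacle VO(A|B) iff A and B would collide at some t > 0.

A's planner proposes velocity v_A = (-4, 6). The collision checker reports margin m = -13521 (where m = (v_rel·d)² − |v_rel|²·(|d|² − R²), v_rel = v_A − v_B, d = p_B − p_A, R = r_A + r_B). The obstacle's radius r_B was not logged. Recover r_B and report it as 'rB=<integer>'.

m = -13521
d = (14, 17);  v_rel = (1, 12),  |v_rel|² = 145
v_rel×d = (1)·(17) − (12)·(14) = -151
since m = R²·145 − (-151)²:  R² = (22801 + -13521) / 145 = 64
R = √64 = 8  ⇒  r_B = 8 − 1 = 7

rB=7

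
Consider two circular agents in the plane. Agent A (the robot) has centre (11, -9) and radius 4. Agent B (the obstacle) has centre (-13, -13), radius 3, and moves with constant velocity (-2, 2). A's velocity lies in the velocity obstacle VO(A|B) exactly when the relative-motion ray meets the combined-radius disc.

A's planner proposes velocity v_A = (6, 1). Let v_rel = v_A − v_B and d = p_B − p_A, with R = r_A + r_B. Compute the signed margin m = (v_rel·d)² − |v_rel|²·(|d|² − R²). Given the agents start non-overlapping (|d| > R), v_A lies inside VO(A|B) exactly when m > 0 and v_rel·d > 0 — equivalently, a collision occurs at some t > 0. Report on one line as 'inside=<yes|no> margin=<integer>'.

d = (-24, -4),  |d|² = 592;  R = 4+3 = 7,  c = 592−7² = 543
v_rel = (8, -1),  |v_rel|² = 65;  v_rel·d = (8)·(-24) + (-1)·(-4) = -188
65·t² + 376·t + 543 = 0  ⇒  m = (-188)² − 65·543 = 49
m = 49 > 0,  v_rel·d = -188 < 0  ⇒  outside

inside=no margin=49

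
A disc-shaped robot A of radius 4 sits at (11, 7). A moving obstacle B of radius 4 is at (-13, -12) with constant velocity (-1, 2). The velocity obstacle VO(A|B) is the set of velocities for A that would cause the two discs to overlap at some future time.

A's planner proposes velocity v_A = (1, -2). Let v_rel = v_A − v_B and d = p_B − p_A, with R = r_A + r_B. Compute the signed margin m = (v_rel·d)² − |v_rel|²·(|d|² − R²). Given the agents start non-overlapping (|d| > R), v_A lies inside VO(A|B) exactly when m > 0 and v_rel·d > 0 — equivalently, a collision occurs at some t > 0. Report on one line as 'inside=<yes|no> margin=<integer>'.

d = (-24, -19),  |d|² = 937;  R = 4+4 = 8,  c = 937−8² = 873
v_rel = (2, -4),  |v_rel|² = 20;  v_rel·d = (2)·(-24) + (-4)·(-19) = 28
20·t² − 56·t + 873 = 0  ⇒  m = 28² − 20·873 = -16676
m = -16676 < 0,  v_rel·d = 28 > 0  ⇒  outside

inside=no margin=-16676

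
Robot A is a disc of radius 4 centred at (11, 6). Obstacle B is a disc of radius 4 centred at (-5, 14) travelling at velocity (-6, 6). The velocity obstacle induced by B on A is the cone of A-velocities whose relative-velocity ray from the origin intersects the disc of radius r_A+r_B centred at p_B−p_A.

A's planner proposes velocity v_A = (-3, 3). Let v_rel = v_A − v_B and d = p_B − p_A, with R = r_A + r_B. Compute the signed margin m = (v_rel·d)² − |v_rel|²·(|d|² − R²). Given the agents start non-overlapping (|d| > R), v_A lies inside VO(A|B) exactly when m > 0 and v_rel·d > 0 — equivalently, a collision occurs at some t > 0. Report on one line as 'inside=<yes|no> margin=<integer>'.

d = (-16, 8),  |d|² = 320;  R = 4+4 = 8,  c = 320−8² = 256
v_rel = (3, -3),  |v_rel|² = 18;  v_rel·d = (3)·(-16) + (-3)·(8) = -72
18·t² + 144·t + 256 = 0  ⇒  m = (-72)² − 18·256 = 576
m = 576 > 0,  v_rel·d = -72 < 0  ⇒  outside

inside=no margin=576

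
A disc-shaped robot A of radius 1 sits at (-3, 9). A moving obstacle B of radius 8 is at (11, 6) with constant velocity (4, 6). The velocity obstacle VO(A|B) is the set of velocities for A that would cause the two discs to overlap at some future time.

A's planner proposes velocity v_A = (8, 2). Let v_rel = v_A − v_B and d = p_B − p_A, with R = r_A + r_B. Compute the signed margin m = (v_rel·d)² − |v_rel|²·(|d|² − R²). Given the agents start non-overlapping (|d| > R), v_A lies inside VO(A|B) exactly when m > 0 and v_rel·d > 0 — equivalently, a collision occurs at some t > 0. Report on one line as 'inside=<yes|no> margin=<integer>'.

d = (14, -3),  |d|² = 205;  R = 1+8 = 9,  c = 205−9² = 124
v_rel = (4, -4),  |v_rel|² = 32;  v_rel·d = (4)·(14) + (-4)·(-3) = 68
32·t² − 136·t + 124 = 0  ⇒  m = 68² − 32·124 = 656
m = 656 > 0,  v_rel·d = 68 > 0  ⇒  inside

inside=yes margin=656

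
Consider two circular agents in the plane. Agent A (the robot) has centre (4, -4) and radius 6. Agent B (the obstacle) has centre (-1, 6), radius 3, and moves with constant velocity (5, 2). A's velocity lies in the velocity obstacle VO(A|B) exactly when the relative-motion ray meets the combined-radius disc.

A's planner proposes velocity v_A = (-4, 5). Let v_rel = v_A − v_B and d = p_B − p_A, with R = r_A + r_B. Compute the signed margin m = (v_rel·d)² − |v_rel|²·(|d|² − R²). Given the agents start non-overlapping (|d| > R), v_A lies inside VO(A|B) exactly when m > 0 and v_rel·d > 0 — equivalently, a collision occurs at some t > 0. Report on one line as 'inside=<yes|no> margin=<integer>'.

d = (-5, 10),  |d|² = 125;  R = 6+3 = 9,  c = 125−9² = 44
v_rel = (-9, 3),  |v_rel|² = 90;  v_rel·d = (-9)·(-5) + (3)·(10) = 75
90·t² − 150·t + 44 = 0  ⇒  m = 75² − 90·44 = 1665
m = 1665 > 0,  v_rel·d = 75 > 0  ⇒  inside

inside=yes margin=1665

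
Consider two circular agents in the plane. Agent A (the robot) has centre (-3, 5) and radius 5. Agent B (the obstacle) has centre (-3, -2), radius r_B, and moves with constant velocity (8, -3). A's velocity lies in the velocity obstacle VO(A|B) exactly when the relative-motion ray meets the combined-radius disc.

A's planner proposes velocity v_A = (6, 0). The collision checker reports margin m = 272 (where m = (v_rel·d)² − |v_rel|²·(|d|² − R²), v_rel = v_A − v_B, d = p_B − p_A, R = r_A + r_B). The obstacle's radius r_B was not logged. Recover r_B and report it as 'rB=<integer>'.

m = 272
d = (0, -7);  v_rel = (-2, 3),  |v_rel|² = 13
v_rel×d = (-2)·(-7) − (3)·(0) = 14
since m = R²·13 − 14²:  R² = (196 + 272) / 13 = 36
R = √36 = 6  ⇒  r_B = 6 − 5 = 1

rB=1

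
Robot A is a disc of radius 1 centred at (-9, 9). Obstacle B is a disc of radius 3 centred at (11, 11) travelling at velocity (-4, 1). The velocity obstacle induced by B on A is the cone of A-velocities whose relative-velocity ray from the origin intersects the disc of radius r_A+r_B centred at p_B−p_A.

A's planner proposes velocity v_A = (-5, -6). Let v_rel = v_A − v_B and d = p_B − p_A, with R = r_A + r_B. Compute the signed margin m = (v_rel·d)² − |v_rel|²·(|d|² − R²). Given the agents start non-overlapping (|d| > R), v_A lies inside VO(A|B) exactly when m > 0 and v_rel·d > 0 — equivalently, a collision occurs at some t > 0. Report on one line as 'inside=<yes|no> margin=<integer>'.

d = (20, 2),  |d|² = 404;  R = 1+3 = 4,  c = 404−4² = 388
v_rel = (-1, -7),  |v_rel|² = 50;  v_rel·d = (-1)·(20) + (-7)·(2) = -34
50·t² + 68·t + 388 = 0  ⇒  m = (-34)² − 50·388 = -18244
m = -18244 < 0,  v_rel·d = -34 < 0  ⇒  outside

inside=no margin=-18244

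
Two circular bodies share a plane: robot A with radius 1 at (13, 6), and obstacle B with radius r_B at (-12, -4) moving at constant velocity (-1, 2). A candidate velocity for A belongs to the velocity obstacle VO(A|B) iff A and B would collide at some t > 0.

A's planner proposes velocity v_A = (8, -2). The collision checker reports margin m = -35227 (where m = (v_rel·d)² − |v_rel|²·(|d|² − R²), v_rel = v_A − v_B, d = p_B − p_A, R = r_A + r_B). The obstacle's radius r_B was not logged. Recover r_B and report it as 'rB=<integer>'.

m = -35227
d = (-25, -10);  v_rel = (9, -4),  |v_rel|² = 97
v_rel×d = (9)·(-10) − (-4)·(-25) = -190
since m = R²·97 − (-190)²:  R² = (36100 + -35227) / 97 = 9
R = √9 = 3  ⇒  r_B = 3 − 1 = 2

rB=2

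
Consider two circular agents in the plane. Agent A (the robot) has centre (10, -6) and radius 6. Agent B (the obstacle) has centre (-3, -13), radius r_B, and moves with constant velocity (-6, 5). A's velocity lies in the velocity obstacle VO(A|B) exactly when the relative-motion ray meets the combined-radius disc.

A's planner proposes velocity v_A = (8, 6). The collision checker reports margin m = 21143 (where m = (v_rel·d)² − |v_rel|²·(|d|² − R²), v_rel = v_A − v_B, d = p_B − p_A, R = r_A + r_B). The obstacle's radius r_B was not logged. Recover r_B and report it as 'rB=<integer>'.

m = 21143
d = (-13, -7);  v_rel = (14, 1),  |v_rel|² = 197
v_rel×d = (14)·(-7) − (1)·(-13) = -85
since m = R²·197 − (-85)²:  R² = (7225 + 21143) / 197 = 144
R = √144 = 12  ⇒  r_B = 12 − 6 = 6

rB=6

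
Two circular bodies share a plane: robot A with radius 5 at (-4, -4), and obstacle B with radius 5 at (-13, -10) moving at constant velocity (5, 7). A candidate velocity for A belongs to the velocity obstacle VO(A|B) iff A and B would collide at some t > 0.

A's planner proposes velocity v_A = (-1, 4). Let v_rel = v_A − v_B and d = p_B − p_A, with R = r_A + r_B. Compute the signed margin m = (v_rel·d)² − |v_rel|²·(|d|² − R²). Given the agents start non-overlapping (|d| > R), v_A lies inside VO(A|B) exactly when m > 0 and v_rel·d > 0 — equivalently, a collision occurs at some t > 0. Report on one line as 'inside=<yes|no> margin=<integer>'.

d = (-9, -6),  |d|² = 117;  R = 5+5 = 10,  c = 117−10² = 17
v_rel = (-6, -3),  |v_rel|² = 45;  v_rel·d = (-6)·(-9) + (-3)·(-6) = 72
45·t² − 144·t + 17 = 0  ⇒  m = 72² − 45·17 = 4419
m = 4419 > 0,  v_rel·d = 72 > 0  ⇒  inside

inside=yes margin=4419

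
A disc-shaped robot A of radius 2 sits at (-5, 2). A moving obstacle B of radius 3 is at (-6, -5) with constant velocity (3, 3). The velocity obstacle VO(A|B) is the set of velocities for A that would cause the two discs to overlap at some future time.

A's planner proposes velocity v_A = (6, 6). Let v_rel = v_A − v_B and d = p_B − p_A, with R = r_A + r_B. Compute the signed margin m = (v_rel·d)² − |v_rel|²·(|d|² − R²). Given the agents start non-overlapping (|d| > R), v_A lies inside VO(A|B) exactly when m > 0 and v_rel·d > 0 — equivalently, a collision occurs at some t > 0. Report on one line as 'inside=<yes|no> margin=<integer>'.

d = (-1, -7),  |d|² = 50;  R = 2+3 = 5,  c = 50−5² = 25
v_rel = (3, 3),  |v_rel|² = 18;  v_rel·d = (3)·(-1) + (3)·(-7) = -24
18·t² + 48·t + 25 = 0  ⇒  m = (-24)² − 18·25 = 126
m = 126 > 0,  v_rel·d = -24 < 0  ⇒  outside

inside=no margin=126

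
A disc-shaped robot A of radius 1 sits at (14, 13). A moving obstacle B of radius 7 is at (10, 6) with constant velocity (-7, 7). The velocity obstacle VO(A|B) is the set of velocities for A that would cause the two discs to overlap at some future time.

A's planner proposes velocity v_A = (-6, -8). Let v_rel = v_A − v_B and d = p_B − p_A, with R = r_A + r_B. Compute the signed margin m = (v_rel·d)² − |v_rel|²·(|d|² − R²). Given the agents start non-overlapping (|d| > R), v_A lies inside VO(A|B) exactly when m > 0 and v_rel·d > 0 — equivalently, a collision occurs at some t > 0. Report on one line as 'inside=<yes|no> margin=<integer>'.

d = (-4, -7),  |d|² = 65;  R = 1+7 = 8,  c = 65−8² = 1
v_rel = (1, -15),  |v_rel|² = 226;  v_rel·d = (1)·(-4) + (-15)·(-7) = 101
226·t² − 202·t + 1 = 0  ⇒  m = 101² − 226·1 = 9975
m = 9975 > 0,  v_rel·d = 101 > 0  ⇒  inside

inside=yes margin=9975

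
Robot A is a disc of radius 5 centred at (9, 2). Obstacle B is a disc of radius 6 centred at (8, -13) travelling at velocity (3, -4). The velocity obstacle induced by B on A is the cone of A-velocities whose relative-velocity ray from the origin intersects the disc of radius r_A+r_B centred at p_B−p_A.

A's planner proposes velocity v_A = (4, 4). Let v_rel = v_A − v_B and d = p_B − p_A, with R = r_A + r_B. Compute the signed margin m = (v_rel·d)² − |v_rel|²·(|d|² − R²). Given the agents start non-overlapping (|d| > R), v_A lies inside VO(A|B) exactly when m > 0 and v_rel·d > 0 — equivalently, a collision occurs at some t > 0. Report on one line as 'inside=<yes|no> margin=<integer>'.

d = (-1, -15),  |d|² = 226;  R = 5+6 = 11,  c = 226−11² = 105
v_rel = (1, 8),  |v_rel|² = 65;  v_rel·d = (1)·(-1) + (8)·(-15) = -121
65·t² + 242·t + 105 = 0  ⇒  m = (-121)² − 65·105 = 7816
m = 7816 > 0,  v_rel·d = -121 < 0  ⇒  outside

inside=no margin=7816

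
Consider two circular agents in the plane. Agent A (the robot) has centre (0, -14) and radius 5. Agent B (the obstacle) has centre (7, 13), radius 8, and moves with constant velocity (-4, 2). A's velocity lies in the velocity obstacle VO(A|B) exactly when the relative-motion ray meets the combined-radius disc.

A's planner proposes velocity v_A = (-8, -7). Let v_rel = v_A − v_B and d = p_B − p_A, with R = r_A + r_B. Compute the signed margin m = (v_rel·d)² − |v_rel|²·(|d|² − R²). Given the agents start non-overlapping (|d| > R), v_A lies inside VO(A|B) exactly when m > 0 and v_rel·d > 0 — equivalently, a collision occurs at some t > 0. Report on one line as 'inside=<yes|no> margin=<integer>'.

d = (7, 27),  |d|² = 778;  R = 5+8 = 13,  c = 778−13² = 609
v_rel = (-4, -9),  |v_rel|² = 97;  v_rel·d = (-4)·(7) + (-9)·(27) = -271
97·t² + 542·t + 609 = 0  ⇒  m = (-271)² − 97·609 = 14368
m = 14368 > 0,  v_rel·d = -271 < 0  ⇒  outside

inside=no margin=14368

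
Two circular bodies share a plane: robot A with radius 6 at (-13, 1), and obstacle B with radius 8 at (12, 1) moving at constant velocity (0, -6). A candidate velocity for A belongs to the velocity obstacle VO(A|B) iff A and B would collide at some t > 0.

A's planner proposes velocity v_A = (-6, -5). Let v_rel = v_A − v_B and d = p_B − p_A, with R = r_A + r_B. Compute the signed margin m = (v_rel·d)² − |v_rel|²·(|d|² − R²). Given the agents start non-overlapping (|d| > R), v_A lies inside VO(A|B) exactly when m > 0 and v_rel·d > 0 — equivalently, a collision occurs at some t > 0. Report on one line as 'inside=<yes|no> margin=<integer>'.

d = (25, 0),  |d|² = 625;  R = 6+8 = 14,  c = 625−14² = 429
v_rel = (-6, 1),  |v_rel|² = 37;  v_rel·d = (-6)·(25) + (1)·(0) = -150
37·t² + 300·t + 429 = 0  ⇒  m = (-150)² − 37·429 = 6627
m = 6627 > 0,  v_rel·d = -150 < 0  ⇒  outside

inside=no margin=6627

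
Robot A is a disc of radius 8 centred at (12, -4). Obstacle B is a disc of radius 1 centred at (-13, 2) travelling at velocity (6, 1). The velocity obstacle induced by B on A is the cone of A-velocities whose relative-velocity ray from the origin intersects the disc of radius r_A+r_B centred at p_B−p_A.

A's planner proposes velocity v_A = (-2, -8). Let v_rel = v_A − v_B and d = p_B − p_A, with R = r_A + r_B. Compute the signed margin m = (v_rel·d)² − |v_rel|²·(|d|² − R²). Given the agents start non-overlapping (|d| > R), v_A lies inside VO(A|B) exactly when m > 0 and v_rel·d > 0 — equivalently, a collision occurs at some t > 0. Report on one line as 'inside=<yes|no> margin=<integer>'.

d = (-25, 6),  |d|² = 661;  R = 8+1 = 9,  c = 661−9² = 580
v_rel = (-8, -9),  |v_rel|² = 145;  v_rel·d = (-8)·(-25) + (-9)·(6) = 146
145·t² − 292·t + 580 = 0  ⇒  m = 146² − 145·580 = -62784
m = -62784 < 0,  v_rel·d = 146 > 0  ⇒  outside

inside=no margin=-62784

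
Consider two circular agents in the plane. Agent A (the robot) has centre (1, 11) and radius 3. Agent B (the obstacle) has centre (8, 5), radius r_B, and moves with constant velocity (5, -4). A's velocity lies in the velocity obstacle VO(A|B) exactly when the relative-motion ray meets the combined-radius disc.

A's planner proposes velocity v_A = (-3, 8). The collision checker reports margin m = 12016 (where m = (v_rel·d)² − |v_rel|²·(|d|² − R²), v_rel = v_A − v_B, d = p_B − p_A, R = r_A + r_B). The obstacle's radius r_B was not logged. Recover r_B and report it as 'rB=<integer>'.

m = 12016
d = (7, -6);  v_rel = (-8, 12),  |v_rel|² = 208
v_rel×d = (-8)·(-6) − (12)·(7) = -36
since m = R²·208 − (-36)²:  R² = (1296 + 12016) / 208 = 64
R = √64 = 8  ⇒  r_B = 8 − 3 = 5

rB=5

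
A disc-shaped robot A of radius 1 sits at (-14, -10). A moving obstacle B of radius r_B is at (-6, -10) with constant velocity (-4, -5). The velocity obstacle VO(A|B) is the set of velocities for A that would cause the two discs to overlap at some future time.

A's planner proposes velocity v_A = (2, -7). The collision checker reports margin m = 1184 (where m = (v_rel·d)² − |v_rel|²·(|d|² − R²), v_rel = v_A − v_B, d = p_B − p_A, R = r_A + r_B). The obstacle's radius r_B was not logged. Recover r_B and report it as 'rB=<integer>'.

m = 1184
d = (8, 0);  v_rel = (6, -2),  |v_rel|² = 40
v_rel×d = (6)·(0) − (-2)·(8) = 16
since m = R²·40 − 16²:  R² = (256 + 1184) / 40 = 36
R = √36 = 6  ⇒  r_B = 6 − 1 = 5

rB=5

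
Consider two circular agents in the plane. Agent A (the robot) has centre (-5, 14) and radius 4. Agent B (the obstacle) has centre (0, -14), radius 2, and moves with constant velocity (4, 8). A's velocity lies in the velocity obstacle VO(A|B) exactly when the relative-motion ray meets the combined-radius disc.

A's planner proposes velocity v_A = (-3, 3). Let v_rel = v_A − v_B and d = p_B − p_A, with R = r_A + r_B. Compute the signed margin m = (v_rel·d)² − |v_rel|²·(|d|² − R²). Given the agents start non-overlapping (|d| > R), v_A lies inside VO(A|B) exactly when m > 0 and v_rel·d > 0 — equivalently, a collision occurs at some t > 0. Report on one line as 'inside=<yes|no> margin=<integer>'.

d = (5, -28),  |d|² = 809;  R = 4+2 = 6,  c = 809−6² = 773
v_rel = (-7, -5),  |v_rel|² = 74;  v_rel·d = (-7)·(5) + (-5)·(-28) = 105
74·t² − 210·t + 773 = 0  ⇒  m = 105² − 74·773 = -46177
m = -46177 < 0,  v_rel·d = 105 > 0  ⇒  outside

inside=no margin=-46177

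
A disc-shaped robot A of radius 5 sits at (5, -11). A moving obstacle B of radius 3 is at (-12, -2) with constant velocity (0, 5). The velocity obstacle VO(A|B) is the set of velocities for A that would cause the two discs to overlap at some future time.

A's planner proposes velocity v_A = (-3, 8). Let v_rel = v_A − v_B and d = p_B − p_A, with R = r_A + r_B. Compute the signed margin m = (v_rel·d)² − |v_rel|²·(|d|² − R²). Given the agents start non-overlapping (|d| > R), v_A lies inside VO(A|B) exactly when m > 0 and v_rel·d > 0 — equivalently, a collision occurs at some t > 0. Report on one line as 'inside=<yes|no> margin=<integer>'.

d = (-17, 9),  |d|² = 370;  R = 5+3 = 8,  c = 370−8² = 306
v_rel = (-3, 3),  |v_rel|² = 18;  v_rel·d = (-3)·(-17) + (3)·(9) = 78
18·t² − 156·t + 306 = 0  ⇒  m = 78² − 18·306 = 576
m = 576 > 0,  v_rel·d = 78 > 0  ⇒  inside

inside=yes margin=576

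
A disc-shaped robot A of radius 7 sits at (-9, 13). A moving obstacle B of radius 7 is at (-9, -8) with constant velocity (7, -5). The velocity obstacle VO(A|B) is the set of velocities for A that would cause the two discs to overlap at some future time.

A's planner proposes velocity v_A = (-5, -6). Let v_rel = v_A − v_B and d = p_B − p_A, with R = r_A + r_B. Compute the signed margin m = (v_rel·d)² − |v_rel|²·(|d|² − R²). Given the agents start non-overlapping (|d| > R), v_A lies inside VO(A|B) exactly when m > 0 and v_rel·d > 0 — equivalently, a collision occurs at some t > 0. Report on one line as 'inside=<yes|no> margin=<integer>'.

d = (0, -21),  |d|² = 441;  R = 7+7 = 14,  c = 441−14² = 245
v_rel = (-12, -1),  |v_rel|² = 145;  v_rel·d = (-12)·(0) + (-1)·(-21) = 21
145·t² − 42·t + 245 = 0  ⇒  m = 21² − 145·245 = -35084
m = -35084 < 0,  v_rel·d = 21 > 0  ⇒  outside

inside=no margin=-35084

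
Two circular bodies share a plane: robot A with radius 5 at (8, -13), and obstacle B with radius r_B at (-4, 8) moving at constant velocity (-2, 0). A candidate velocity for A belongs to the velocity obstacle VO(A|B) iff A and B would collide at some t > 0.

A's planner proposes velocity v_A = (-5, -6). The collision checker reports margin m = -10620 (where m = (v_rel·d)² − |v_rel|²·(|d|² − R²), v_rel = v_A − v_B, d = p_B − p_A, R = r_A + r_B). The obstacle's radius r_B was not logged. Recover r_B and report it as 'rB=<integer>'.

m = -10620
d = (-12, 21);  v_rel = (-3, -6),  |v_rel|² = 45
v_rel×d = (-3)·(21) − (-6)·(-12) = -135
since m = R²·45 − (-135)²:  R² = (18225 + -10620) / 45 = 169
R = √169 = 13  ⇒  r_B = 13 − 5 = 8

rB=8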